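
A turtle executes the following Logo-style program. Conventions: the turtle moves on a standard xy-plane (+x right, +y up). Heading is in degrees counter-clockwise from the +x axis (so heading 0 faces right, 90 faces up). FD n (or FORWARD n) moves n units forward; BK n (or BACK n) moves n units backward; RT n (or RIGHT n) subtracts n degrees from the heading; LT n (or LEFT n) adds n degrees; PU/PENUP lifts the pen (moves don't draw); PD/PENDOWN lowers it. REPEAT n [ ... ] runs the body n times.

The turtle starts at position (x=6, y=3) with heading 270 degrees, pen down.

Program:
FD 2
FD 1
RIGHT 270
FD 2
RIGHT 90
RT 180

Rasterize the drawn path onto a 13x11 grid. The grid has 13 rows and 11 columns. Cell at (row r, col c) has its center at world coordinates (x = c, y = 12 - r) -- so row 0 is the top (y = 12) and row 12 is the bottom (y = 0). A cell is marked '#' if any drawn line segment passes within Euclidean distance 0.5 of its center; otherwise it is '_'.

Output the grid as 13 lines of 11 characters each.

Answer: ___________
___________
___________
___________
___________
___________
___________
___________
___________
______#____
______#____
______#____
______###__

Derivation:
Segment 0: (6,3) -> (6,1)
Segment 1: (6,1) -> (6,0)
Segment 2: (6,0) -> (8,0)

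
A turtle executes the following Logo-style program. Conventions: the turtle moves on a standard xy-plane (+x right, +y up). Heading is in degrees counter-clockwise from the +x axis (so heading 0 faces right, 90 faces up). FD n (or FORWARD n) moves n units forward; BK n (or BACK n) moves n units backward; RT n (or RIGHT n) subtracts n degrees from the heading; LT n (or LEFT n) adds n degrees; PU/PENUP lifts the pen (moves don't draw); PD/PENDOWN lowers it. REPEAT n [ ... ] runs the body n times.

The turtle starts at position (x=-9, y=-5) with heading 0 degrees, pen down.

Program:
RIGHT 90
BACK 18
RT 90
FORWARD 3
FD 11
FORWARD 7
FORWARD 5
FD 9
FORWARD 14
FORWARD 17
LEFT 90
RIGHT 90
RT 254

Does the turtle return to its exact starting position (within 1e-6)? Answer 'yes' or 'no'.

Answer: no

Derivation:
Executing turtle program step by step:
Start: pos=(-9,-5), heading=0, pen down
RT 90: heading 0 -> 270
BK 18: (-9,-5) -> (-9,13) [heading=270, draw]
RT 90: heading 270 -> 180
FD 3: (-9,13) -> (-12,13) [heading=180, draw]
FD 11: (-12,13) -> (-23,13) [heading=180, draw]
FD 7: (-23,13) -> (-30,13) [heading=180, draw]
FD 5: (-30,13) -> (-35,13) [heading=180, draw]
FD 9: (-35,13) -> (-44,13) [heading=180, draw]
FD 14: (-44,13) -> (-58,13) [heading=180, draw]
FD 17: (-58,13) -> (-75,13) [heading=180, draw]
LT 90: heading 180 -> 270
RT 90: heading 270 -> 180
RT 254: heading 180 -> 286
Final: pos=(-75,13), heading=286, 8 segment(s) drawn

Start position: (-9, -5)
Final position: (-75, 13)
Distance = 68.411; >= 1e-6 -> NOT closed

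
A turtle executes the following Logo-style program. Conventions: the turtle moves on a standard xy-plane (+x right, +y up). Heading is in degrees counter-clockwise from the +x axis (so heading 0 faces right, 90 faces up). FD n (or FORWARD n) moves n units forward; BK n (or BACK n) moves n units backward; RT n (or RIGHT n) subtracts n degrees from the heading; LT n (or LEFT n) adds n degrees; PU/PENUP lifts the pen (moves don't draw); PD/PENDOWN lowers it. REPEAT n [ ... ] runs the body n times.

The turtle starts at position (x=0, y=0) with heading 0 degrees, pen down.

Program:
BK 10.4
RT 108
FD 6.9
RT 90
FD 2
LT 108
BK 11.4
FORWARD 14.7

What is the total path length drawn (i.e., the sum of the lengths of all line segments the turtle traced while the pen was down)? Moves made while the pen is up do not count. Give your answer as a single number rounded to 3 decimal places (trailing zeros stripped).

Answer: 45.4

Derivation:
Executing turtle program step by step:
Start: pos=(0,0), heading=0, pen down
BK 10.4: (0,0) -> (-10.4,0) [heading=0, draw]
RT 108: heading 0 -> 252
FD 6.9: (-10.4,0) -> (-12.532,-6.562) [heading=252, draw]
RT 90: heading 252 -> 162
FD 2: (-12.532,-6.562) -> (-14.434,-5.944) [heading=162, draw]
LT 108: heading 162 -> 270
BK 11.4: (-14.434,-5.944) -> (-14.434,5.456) [heading=270, draw]
FD 14.7: (-14.434,5.456) -> (-14.434,-9.244) [heading=270, draw]
Final: pos=(-14.434,-9.244), heading=270, 5 segment(s) drawn

Segment lengths:
  seg 1: (0,0) -> (-10.4,0), length = 10.4
  seg 2: (-10.4,0) -> (-12.532,-6.562), length = 6.9
  seg 3: (-12.532,-6.562) -> (-14.434,-5.944), length = 2
  seg 4: (-14.434,-5.944) -> (-14.434,5.456), length = 11.4
  seg 5: (-14.434,5.456) -> (-14.434,-9.244), length = 14.7
Total = 45.4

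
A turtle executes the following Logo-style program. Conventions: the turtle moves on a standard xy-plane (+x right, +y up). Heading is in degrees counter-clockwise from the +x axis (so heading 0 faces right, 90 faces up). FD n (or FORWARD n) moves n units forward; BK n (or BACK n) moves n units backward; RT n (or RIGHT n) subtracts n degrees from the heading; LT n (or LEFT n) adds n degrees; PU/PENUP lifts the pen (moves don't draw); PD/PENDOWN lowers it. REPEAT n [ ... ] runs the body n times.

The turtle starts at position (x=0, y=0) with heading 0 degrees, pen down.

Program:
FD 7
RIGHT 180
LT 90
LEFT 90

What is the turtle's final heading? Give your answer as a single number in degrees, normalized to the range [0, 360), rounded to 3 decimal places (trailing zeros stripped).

Answer: 0

Derivation:
Executing turtle program step by step:
Start: pos=(0,0), heading=0, pen down
FD 7: (0,0) -> (7,0) [heading=0, draw]
RT 180: heading 0 -> 180
LT 90: heading 180 -> 270
LT 90: heading 270 -> 0
Final: pos=(7,0), heading=0, 1 segment(s) drawn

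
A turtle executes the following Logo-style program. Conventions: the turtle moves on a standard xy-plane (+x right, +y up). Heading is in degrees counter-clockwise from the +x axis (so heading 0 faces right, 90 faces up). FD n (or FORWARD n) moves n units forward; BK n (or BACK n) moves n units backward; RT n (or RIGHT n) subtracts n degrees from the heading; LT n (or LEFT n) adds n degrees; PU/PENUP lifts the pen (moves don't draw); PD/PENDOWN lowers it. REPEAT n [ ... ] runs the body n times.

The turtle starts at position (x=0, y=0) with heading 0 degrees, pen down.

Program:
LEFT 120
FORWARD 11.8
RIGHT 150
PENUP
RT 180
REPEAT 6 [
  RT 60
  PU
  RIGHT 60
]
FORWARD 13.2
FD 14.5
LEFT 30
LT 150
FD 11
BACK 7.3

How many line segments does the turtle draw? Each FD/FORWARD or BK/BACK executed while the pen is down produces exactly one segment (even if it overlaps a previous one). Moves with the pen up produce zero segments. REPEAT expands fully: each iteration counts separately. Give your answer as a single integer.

Answer: 1

Derivation:
Executing turtle program step by step:
Start: pos=(0,0), heading=0, pen down
LT 120: heading 0 -> 120
FD 11.8: (0,0) -> (-5.9,10.219) [heading=120, draw]
RT 150: heading 120 -> 330
PU: pen up
RT 180: heading 330 -> 150
REPEAT 6 [
  -- iteration 1/6 --
  RT 60: heading 150 -> 90
  PU: pen up
  RT 60: heading 90 -> 30
  -- iteration 2/6 --
  RT 60: heading 30 -> 330
  PU: pen up
  RT 60: heading 330 -> 270
  -- iteration 3/6 --
  RT 60: heading 270 -> 210
  PU: pen up
  RT 60: heading 210 -> 150
  -- iteration 4/6 --
  RT 60: heading 150 -> 90
  PU: pen up
  RT 60: heading 90 -> 30
  -- iteration 5/6 --
  RT 60: heading 30 -> 330
  PU: pen up
  RT 60: heading 330 -> 270
  -- iteration 6/6 --
  RT 60: heading 270 -> 210
  PU: pen up
  RT 60: heading 210 -> 150
]
FD 13.2: (-5.9,10.219) -> (-17.332,16.819) [heading=150, move]
FD 14.5: (-17.332,16.819) -> (-29.889,24.069) [heading=150, move]
LT 30: heading 150 -> 180
LT 150: heading 180 -> 330
FD 11: (-29.889,24.069) -> (-20.363,18.569) [heading=330, move]
BK 7.3: (-20.363,18.569) -> (-26.685,22.219) [heading=330, move]
Final: pos=(-26.685,22.219), heading=330, 1 segment(s) drawn
Segments drawn: 1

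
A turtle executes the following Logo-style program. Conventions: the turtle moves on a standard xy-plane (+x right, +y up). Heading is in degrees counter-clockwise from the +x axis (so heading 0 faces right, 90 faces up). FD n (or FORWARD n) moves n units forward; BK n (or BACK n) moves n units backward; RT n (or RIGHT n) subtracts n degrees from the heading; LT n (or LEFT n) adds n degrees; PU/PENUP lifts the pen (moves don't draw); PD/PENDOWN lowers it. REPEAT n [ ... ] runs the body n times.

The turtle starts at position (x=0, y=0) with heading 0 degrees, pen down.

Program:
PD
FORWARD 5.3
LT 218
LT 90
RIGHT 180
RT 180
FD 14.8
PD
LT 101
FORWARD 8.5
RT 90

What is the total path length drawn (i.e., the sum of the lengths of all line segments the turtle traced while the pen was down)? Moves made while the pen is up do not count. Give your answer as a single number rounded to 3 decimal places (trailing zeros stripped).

Executing turtle program step by step:
Start: pos=(0,0), heading=0, pen down
PD: pen down
FD 5.3: (0,0) -> (5.3,0) [heading=0, draw]
LT 218: heading 0 -> 218
LT 90: heading 218 -> 308
RT 180: heading 308 -> 128
RT 180: heading 128 -> 308
FD 14.8: (5.3,0) -> (14.412,-11.663) [heading=308, draw]
PD: pen down
LT 101: heading 308 -> 49
FD 8.5: (14.412,-11.663) -> (19.988,-5.248) [heading=49, draw]
RT 90: heading 49 -> 319
Final: pos=(19.988,-5.248), heading=319, 3 segment(s) drawn

Segment lengths:
  seg 1: (0,0) -> (5.3,0), length = 5.3
  seg 2: (5.3,0) -> (14.412,-11.663), length = 14.8
  seg 3: (14.412,-11.663) -> (19.988,-5.248), length = 8.5
Total = 28.6

Answer: 28.6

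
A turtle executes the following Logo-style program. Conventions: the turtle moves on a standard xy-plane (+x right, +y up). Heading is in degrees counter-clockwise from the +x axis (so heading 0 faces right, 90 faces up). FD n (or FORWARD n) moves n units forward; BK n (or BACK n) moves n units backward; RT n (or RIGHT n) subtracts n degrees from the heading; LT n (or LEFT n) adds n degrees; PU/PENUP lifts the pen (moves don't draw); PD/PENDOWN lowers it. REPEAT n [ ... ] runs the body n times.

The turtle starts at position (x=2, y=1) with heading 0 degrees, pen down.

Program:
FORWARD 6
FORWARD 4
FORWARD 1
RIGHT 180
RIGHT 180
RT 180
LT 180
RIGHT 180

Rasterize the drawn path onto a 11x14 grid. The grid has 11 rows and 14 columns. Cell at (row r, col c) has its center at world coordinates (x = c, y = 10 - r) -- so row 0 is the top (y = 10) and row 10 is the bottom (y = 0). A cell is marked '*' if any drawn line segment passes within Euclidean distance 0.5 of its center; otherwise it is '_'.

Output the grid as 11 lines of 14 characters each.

Segment 0: (2,1) -> (8,1)
Segment 1: (8,1) -> (12,1)
Segment 2: (12,1) -> (13,1)

Answer: ______________
______________
______________
______________
______________
______________
______________
______________
______________
__************
______________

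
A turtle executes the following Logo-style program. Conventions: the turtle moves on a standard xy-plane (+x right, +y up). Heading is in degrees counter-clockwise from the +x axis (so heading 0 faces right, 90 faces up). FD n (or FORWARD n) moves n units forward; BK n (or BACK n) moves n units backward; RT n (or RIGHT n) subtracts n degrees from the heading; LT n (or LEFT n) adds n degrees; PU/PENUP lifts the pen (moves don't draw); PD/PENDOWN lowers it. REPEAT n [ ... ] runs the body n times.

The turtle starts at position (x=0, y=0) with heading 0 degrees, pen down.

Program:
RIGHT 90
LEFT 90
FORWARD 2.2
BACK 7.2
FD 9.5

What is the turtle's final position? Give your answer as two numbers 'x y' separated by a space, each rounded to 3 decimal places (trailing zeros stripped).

Answer: 4.5 0

Derivation:
Executing turtle program step by step:
Start: pos=(0,0), heading=0, pen down
RT 90: heading 0 -> 270
LT 90: heading 270 -> 0
FD 2.2: (0,0) -> (2.2,0) [heading=0, draw]
BK 7.2: (2.2,0) -> (-5,0) [heading=0, draw]
FD 9.5: (-5,0) -> (4.5,0) [heading=0, draw]
Final: pos=(4.5,0), heading=0, 3 segment(s) drawn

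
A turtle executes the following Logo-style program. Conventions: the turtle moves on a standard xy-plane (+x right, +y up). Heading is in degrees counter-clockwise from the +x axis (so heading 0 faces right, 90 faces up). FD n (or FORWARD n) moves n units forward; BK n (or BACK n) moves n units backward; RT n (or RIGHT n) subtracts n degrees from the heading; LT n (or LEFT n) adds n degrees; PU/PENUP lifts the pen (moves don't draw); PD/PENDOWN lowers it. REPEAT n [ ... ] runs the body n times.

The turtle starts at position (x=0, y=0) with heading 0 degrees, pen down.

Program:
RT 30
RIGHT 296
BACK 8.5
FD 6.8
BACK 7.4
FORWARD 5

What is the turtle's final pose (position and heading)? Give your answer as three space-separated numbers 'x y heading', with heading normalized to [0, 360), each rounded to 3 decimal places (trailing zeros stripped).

Answer: -3.399 -2.293 34

Derivation:
Executing turtle program step by step:
Start: pos=(0,0), heading=0, pen down
RT 30: heading 0 -> 330
RT 296: heading 330 -> 34
BK 8.5: (0,0) -> (-7.047,-4.753) [heading=34, draw]
FD 6.8: (-7.047,-4.753) -> (-1.409,-0.951) [heading=34, draw]
BK 7.4: (-1.409,-0.951) -> (-7.544,-5.089) [heading=34, draw]
FD 5: (-7.544,-5.089) -> (-3.399,-2.293) [heading=34, draw]
Final: pos=(-3.399,-2.293), heading=34, 4 segment(s) drawn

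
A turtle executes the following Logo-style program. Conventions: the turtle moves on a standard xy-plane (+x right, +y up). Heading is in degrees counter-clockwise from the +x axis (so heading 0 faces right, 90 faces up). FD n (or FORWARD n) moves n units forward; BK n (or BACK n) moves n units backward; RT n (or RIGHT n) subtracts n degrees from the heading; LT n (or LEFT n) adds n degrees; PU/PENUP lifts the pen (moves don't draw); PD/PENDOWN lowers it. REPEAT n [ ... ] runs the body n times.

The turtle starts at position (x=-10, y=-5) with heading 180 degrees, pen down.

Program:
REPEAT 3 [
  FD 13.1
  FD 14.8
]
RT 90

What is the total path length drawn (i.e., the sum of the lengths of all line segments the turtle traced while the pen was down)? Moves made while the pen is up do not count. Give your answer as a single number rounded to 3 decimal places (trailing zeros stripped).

Executing turtle program step by step:
Start: pos=(-10,-5), heading=180, pen down
REPEAT 3 [
  -- iteration 1/3 --
  FD 13.1: (-10,-5) -> (-23.1,-5) [heading=180, draw]
  FD 14.8: (-23.1,-5) -> (-37.9,-5) [heading=180, draw]
  -- iteration 2/3 --
  FD 13.1: (-37.9,-5) -> (-51,-5) [heading=180, draw]
  FD 14.8: (-51,-5) -> (-65.8,-5) [heading=180, draw]
  -- iteration 3/3 --
  FD 13.1: (-65.8,-5) -> (-78.9,-5) [heading=180, draw]
  FD 14.8: (-78.9,-5) -> (-93.7,-5) [heading=180, draw]
]
RT 90: heading 180 -> 90
Final: pos=(-93.7,-5), heading=90, 6 segment(s) drawn

Segment lengths:
  seg 1: (-10,-5) -> (-23.1,-5), length = 13.1
  seg 2: (-23.1,-5) -> (-37.9,-5), length = 14.8
  seg 3: (-37.9,-5) -> (-51,-5), length = 13.1
  seg 4: (-51,-5) -> (-65.8,-5), length = 14.8
  seg 5: (-65.8,-5) -> (-78.9,-5), length = 13.1
  seg 6: (-78.9,-5) -> (-93.7,-5), length = 14.8
Total = 83.7

Answer: 83.7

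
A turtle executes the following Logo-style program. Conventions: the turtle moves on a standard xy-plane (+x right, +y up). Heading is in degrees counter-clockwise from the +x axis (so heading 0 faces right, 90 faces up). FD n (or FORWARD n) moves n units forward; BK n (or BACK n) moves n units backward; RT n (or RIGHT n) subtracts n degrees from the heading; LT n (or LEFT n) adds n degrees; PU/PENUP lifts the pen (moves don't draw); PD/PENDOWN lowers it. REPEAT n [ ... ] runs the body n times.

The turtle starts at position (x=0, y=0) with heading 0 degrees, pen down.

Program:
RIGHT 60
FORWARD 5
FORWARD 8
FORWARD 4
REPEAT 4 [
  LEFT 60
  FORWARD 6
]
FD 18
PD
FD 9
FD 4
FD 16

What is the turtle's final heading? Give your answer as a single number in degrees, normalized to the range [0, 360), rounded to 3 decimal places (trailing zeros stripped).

Answer: 180

Derivation:
Executing turtle program step by step:
Start: pos=(0,0), heading=0, pen down
RT 60: heading 0 -> 300
FD 5: (0,0) -> (2.5,-4.33) [heading=300, draw]
FD 8: (2.5,-4.33) -> (6.5,-11.258) [heading=300, draw]
FD 4: (6.5,-11.258) -> (8.5,-14.722) [heading=300, draw]
REPEAT 4 [
  -- iteration 1/4 --
  LT 60: heading 300 -> 0
  FD 6: (8.5,-14.722) -> (14.5,-14.722) [heading=0, draw]
  -- iteration 2/4 --
  LT 60: heading 0 -> 60
  FD 6: (14.5,-14.722) -> (17.5,-9.526) [heading=60, draw]
  -- iteration 3/4 --
  LT 60: heading 60 -> 120
  FD 6: (17.5,-9.526) -> (14.5,-4.33) [heading=120, draw]
  -- iteration 4/4 --
  LT 60: heading 120 -> 180
  FD 6: (14.5,-4.33) -> (8.5,-4.33) [heading=180, draw]
]
FD 18: (8.5,-4.33) -> (-9.5,-4.33) [heading=180, draw]
PD: pen down
FD 9: (-9.5,-4.33) -> (-18.5,-4.33) [heading=180, draw]
FD 4: (-18.5,-4.33) -> (-22.5,-4.33) [heading=180, draw]
FD 16: (-22.5,-4.33) -> (-38.5,-4.33) [heading=180, draw]
Final: pos=(-38.5,-4.33), heading=180, 11 segment(s) drawn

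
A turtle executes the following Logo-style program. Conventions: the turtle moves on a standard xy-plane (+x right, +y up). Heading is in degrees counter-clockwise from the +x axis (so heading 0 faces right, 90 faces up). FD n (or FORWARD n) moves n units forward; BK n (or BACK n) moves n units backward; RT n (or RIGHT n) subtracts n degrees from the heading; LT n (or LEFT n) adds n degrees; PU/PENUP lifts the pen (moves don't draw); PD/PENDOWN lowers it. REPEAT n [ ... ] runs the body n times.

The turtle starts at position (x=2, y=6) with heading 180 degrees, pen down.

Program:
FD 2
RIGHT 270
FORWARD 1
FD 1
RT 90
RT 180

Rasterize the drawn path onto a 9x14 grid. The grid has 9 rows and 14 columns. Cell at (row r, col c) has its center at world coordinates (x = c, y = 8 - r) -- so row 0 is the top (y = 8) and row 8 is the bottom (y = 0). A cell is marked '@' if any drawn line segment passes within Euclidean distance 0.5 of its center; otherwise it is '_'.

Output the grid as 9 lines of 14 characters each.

Segment 0: (2,6) -> (0,6)
Segment 1: (0,6) -> (0,5)
Segment 2: (0,5) -> (0,4)

Answer: ______________
______________
@@@___________
@_____________
@_____________
______________
______________
______________
______________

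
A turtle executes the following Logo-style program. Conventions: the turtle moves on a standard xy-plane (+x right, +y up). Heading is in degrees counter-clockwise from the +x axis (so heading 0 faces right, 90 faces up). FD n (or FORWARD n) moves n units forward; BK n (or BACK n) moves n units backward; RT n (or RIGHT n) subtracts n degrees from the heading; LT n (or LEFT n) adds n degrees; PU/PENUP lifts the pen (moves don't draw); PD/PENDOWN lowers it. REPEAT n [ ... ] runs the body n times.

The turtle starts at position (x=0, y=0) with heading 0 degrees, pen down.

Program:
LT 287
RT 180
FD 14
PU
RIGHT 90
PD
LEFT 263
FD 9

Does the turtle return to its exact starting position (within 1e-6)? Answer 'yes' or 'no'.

Answer: no

Derivation:
Executing turtle program step by step:
Start: pos=(0,0), heading=0, pen down
LT 287: heading 0 -> 287
RT 180: heading 287 -> 107
FD 14: (0,0) -> (-4.093,13.388) [heading=107, draw]
PU: pen up
RT 90: heading 107 -> 17
PD: pen down
LT 263: heading 17 -> 280
FD 9: (-4.093,13.388) -> (-2.53,4.525) [heading=280, draw]
Final: pos=(-2.53,4.525), heading=280, 2 segment(s) drawn

Start position: (0, 0)
Final position: (-2.53, 4.525)
Distance = 5.184; >= 1e-6 -> NOT closed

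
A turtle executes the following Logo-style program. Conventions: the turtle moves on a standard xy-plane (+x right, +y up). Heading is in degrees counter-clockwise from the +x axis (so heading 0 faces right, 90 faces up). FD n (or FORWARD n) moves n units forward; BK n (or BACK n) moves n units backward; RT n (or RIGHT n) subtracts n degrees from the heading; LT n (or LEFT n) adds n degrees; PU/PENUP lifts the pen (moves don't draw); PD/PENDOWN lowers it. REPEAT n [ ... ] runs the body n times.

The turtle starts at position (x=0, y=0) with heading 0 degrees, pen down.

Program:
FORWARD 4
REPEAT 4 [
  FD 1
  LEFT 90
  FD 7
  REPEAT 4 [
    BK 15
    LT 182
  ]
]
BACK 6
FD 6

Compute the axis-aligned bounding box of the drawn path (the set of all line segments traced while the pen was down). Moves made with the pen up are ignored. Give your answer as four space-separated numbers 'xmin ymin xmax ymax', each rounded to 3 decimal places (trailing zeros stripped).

Executing turtle program step by step:
Start: pos=(0,0), heading=0, pen down
FD 4: (0,0) -> (4,0) [heading=0, draw]
REPEAT 4 [
  -- iteration 1/4 --
  FD 1: (4,0) -> (5,0) [heading=0, draw]
  LT 90: heading 0 -> 90
  FD 7: (5,0) -> (5,7) [heading=90, draw]
  REPEAT 4 [
    -- iteration 1/4 --
    BK 15: (5,7) -> (5,-8) [heading=90, draw]
    LT 182: heading 90 -> 272
    -- iteration 2/4 --
    BK 15: (5,-8) -> (4.477,6.991) [heading=272, draw]
    LT 182: heading 272 -> 94
    -- iteration 3/4 --
    BK 15: (4.477,6.991) -> (5.523,-7.973) [heading=94, draw]
    LT 182: heading 94 -> 276
    -- iteration 4/4 --
    BK 15: (5.523,-7.973) -> (3.955,6.945) [heading=276, draw]
    LT 182: heading 276 -> 98
  ]
  -- iteration 2/4 --
  FD 1: (3.955,6.945) -> (3.816,7.935) [heading=98, draw]
  LT 90: heading 98 -> 188
  FD 7: (3.816,7.935) -> (-3.116,6.961) [heading=188, draw]
  REPEAT 4 [
    -- iteration 1/4 --
    BK 15: (-3.116,6.961) -> (11.738,9.049) [heading=188, draw]
    LT 182: heading 188 -> 10
    -- iteration 2/4 --
    BK 15: (11.738,9.049) -> (-3.034,6.444) [heading=10, draw]
    LT 182: heading 10 -> 192
    -- iteration 3/4 --
    BK 15: (-3.034,6.444) -> (11.638,9.563) [heading=192, draw]
    LT 182: heading 192 -> 14
    -- iteration 4/4 --
    BK 15: (11.638,9.563) -> (-2.916,5.934) [heading=14, draw]
    LT 182: heading 14 -> 196
  ]
  -- iteration 3/4 --
  FD 1: (-2.916,5.934) -> (-3.878,5.658) [heading=196, draw]
  LT 90: heading 196 -> 286
  FD 7: (-3.878,5.658) -> (-1.948,-1.07) [heading=286, draw]
  REPEAT 4 [
    -- iteration 1/4 --
    BK 15: (-1.948,-1.07) -> (-6.083,13.348) [heading=286, draw]
    LT 182: heading 286 -> 108
    -- iteration 2/4 --
    BK 15: (-6.083,13.348) -> (-1.448,-0.917) [heading=108, draw]
    LT 182: heading 108 -> 290
    -- iteration 3/4 --
    BK 15: (-1.448,-0.917) -> (-6.578,13.178) [heading=290, draw]
    LT 182: heading 290 -> 112
    -- iteration 4/4 --
    BK 15: (-6.578,13.178) -> (-0.959,-0.73) [heading=112, draw]
    LT 182: heading 112 -> 294
  ]
  -- iteration 4/4 --
  FD 1: (-0.959,-0.73) -> (-0.552,-1.643) [heading=294, draw]
  LT 90: heading 294 -> 24
  FD 7: (-0.552,-1.643) -> (5.843,1.204) [heading=24, draw]
  REPEAT 4 [
    -- iteration 1/4 --
    BK 15: (5.843,1.204) -> (-7.86,-4.897) [heading=24, draw]
    LT 182: heading 24 -> 206
    -- iteration 2/4 --
    BK 15: (-7.86,-4.897) -> (5.622,1.678) [heading=206, draw]
    LT 182: heading 206 -> 28
    -- iteration 3/4 --
    BK 15: (5.622,1.678) -> (-7.623,-5.364) [heading=28, draw]
    LT 182: heading 28 -> 210
    -- iteration 4/4 --
    BK 15: (-7.623,-5.364) -> (5.368,2.136) [heading=210, draw]
    LT 182: heading 210 -> 32
  ]
]
BK 6: (5.368,2.136) -> (0.279,-1.043) [heading=32, draw]
FD 6: (0.279,-1.043) -> (5.368,2.136) [heading=32, draw]
Final: pos=(5.368,2.136), heading=32, 27 segment(s) drawn

Segment endpoints: x in {-7.86, -7.623, -6.578, -6.083, -3.878, -3.116, -3.034, -2.916, -1.948, -1.448, -0.959, -0.552, 0, 0.279, 3.816, 3.955, 4, 4.477, 5, 5, 5.368, 5.523, 5.622, 5.843, 11.638, 11.738}, y in {-8, -7.973, -5.364, -4.897, -1.643, -1.07, -1.043, -0.917, -0.73, 0, 1.204, 1.678, 2.136, 5.658, 5.934, 6.444, 6.945, 6.961, 6.991, 7, 7.935, 9.049, 9.563, 13.178, 13.348}
xmin=-7.86, ymin=-8, xmax=11.738, ymax=13.348

Answer: -7.86 -8 11.738 13.348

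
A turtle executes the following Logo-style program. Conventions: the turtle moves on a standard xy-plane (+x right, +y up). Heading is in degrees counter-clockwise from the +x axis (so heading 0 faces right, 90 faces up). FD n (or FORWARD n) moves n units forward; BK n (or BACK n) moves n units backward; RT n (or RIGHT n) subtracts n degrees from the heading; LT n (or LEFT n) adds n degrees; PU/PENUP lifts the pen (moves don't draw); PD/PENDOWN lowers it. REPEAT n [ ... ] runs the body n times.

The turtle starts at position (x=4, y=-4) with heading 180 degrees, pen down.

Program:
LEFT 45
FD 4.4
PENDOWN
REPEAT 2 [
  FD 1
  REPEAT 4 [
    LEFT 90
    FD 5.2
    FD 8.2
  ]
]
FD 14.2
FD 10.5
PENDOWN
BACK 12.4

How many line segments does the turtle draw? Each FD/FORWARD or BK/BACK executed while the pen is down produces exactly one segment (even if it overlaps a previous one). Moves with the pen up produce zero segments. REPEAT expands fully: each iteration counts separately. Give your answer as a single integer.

Answer: 22

Derivation:
Executing turtle program step by step:
Start: pos=(4,-4), heading=180, pen down
LT 45: heading 180 -> 225
FD 4.4: (4,-4) -> (0.889,-7.111) [heading=225, draw]
PD: pen down
REPEAT 2 [
  -- iteration 1/2 --
  FD 1: (0.889,-7.111) -> (0.182,-7.818) [heading=225, draw]
  REPEAT 4 [
    -- iteration 1/4 --
    LT 90: heading 225 -> 315
    FD 5.2: (0.182,-7.818) -> (3.859,-11.495) [heading=315, draw]
    FD 8.2: (3.859,-11.495) -> (9.657,-17.294) [heading=315, draw]
    -- iteration 2/4 --
    LT 90: heading 315 -> 45
    FD 5.2: (9.657,-17.294) -> (13.334,-13.617) [heading=45, draw]
    FD 8.2: (13.334,-13.617) -> (19.132,-7.818) [heading=45, draw]
    -- iteration 3/4 --
    LT 90: heading 45 -> 135
    FD 5.2: (19.132,-7.818) -> (15.455,-4.141) [heading=135, draw]
    FD 8.2: (15.455,-4.141) -> (9.657,1.657) [heading=135, draw]
    -- iteration 4/4 --
    LT 90: heading 135 -> 225
    FD 5.2: (9.657,1.657) -> (5.98,-2.02) [heading=225, draw]
    FD 8.2: (5.98,-2.02) -> (0.182,-7.818) [heading=225, draw]
  ]
  -- iteration 2/2 --
  FD 1: (0.182,-7.818) -> (-0.525,-8.525) [heading=225, draw]
  REPEAT 4 [
    -- iteration 1/4 --
    LT 90: heading 225 -> 315
    FD 5.2: (-0.525,-8.525) -> (3.151,-12.202) [heading=315, draw]
    FD 8.2: (3.151,-12.202) -> (8.95,-18.001) [heading=315, draw]
    -- iteration 2/4 --
    LT 90: heading 315 -> 45
    FD 5.2: (8.95,-18.001) -> (12.627,-14.324) [heading=45, draw]
    FD 8.2: (12.627,-14.324) -> (18.425,-8.525) [heading=45, draw]
    -- iteration 3/4 --
    LT 90: heading 45 -> 135
    FD 5.2: (18.425,-8.525) -> (14.748,-4.849) [heading=135, draw]
    FD 8.2: (14.748,-4.849) -> (8.95,0.95) [heading=135, draw]
    -- iteration 4/4 --
    LT 90: heading 135 -> 225
    FD 5.2: (8.95,0.95) -> (5.273,-2.727) [heading=225, draw]
    FD 8.2: (5.273,-2.727) -> (-0.525,-8.525) [heading=225, draw]
  ]
]
FD 14.2: (-0.525,-8.525) -> (-10.566,-18.566) [heading=225, draw]
FD 10.5: (-10.566,-18.566) -> (-17.991,-25.991) [heading=225, draw]
PD: pen down
BK 12.4: (-17.991,-25.991) -> (-9.223,-17.223) [heading=225, draw]
Final: pos=(-9.223,-17.223), heading=225, 22 segment(s) drawn
Segments drawn: 22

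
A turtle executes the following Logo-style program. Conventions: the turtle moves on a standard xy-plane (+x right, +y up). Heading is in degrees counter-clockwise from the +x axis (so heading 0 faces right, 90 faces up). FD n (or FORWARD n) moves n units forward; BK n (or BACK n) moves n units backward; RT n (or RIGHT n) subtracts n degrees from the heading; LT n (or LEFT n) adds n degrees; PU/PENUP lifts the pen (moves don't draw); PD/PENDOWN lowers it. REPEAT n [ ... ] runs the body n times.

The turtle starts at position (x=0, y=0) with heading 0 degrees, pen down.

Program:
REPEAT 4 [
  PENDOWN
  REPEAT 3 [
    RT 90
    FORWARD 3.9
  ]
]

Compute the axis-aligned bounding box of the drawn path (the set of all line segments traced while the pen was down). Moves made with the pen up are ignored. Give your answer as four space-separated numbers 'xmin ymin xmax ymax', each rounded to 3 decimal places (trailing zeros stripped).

Answer: -3.9 -3.9 0 0

Derivation:
Executing turtle program step by step:
Start: pos=(0,0), heading=0, pen down
REPEAT 4 [
  -- iteration 1/4 --
  PD: pen down
  REPEAT 3 [
    -- iteration 1/3 --
    RT 90: heading 0 -> 270
    FD 3.9: (0,0) -> (0,-3.9) [heading=270, draw]
    -- iteration 2/3 --
    RT 90: heading 270 -> 180
    FD 3.9: (0,-3.9) -> (-3.9,-3.9) [heading=180, draw]
    -- iteration 3/3 --
    RT 90: heading 180 -> 90
    FD 3.9: (-3.9,-3.9) -> (-3.9,0) [heading=90, draw]
  ]
  -- iteration 2/4 --
  PD: pen down
  REPEAT 3 [
    -- iteration 1/3 --
    RT 90: heading 90 -> 0
    FD 3.9: (-3.9,0) -> (0,0) [heading=0, draw]
    -- iteration 2/3 --
    RT 90: heading 0 -> 270
    FD 3.9: (0,0) -> (0,-3.9) [heading=270, draw]
    -- iteration 3/3 --
    RT 90: heading 270 -> 180
    FD 3.9: (0,-3.9) -> (-3.9,-3.9) [heading=180, draw]
  ]
  -- iteration 3/4 --
  PD: pen down
  REPEAT 3 [
    -- iteration 1/3 --
    RT 90: heading 180 -> 90
    FD 3.9: (-3.9,-3.9) -> (-3.9,0) [heading=90, draw]
    -- iteration 2/3 --
    RT 90: heading 90 -> 0
    FD 3.9: (-3.9,0) -> (0,0) [heading=0, draw]
    -- iteration 3/3 --
    RT 90: heading 0 -> 270
    FD 3.9: (0,0) -> (0,-3.9) [heading=270, draw]
  ]
  -- iteration 4/4 --
  PD: pen down
  REPEAT 3 [
    -- iteration 1/3 --
    RT 90: heading 270 -> 180
    FD 3.9: (0,-3.9) -> (-3.9,-3.9) [heading=180, draw]
    -- iteration 2/3 --
    RT 90: heading 180 -> 90
    FD 3.9: (-3.9,-3.9) -> (-3.9,0) [heading=90, draw]
    -- iteration 3/3 --
    RT 90: heading 90 -> 0
    FD 3.9: (-3.9,0) -> (0,0) [heading=0, draw]
  ]
]
Final: pos=(0,0), heading=0, 12 segment(s) drawn

Segment endpoints: x in {-3.9, -3.9, -3.9, -3.9, -3.9, -3.9, 0, 0, 0, 0, 0, 0, 0}, y in {-3.9, -3.9, -3.9, -3.9, -3.9, -3.9, 0, 0, 0, 0, 0, 0, 0}
xmin=-3.9, ymin=-3.9, xmax=0, ymax=0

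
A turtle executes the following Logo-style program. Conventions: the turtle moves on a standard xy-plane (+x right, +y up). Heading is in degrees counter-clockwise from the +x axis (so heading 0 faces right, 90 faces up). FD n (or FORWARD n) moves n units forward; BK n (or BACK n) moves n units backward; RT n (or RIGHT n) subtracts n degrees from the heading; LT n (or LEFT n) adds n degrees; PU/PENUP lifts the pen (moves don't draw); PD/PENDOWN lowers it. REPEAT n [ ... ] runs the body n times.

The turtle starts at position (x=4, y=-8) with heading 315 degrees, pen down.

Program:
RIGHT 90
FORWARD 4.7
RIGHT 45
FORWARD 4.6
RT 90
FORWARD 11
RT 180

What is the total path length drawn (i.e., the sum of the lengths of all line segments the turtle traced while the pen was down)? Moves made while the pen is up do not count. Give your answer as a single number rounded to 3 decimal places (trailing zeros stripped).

Executing turtle program step by step:
Start: pos=(4,-8), heading=315, pen down
RT 90: heading 315 -> 225
FD 4.7: (4,-8) -> (0.677,-11.323) [heading=225, draw]
RT 45: heading 225 -> 180
FD 4.6: (0.677,-11.323) -> (-3.923,-11.323) [heading=180, draw]
RT 90: heading 180 -> 90
FD 11: (-3.923,-11.323) -> (-3.923,-0.323) [heading=90, draw]
RT 180: heading 90 -> 270
Final: pos=(-3.923,-0.323), heading=270, 3 segment(s) drawn

Segment lengths:
  seg 1: (4,-8) -> (0.677,-11.323), length = 4.7
  seg 2: (0.677,-11.323) -> (-3.923,-11.323), length = 4.6
  seg 3: (-3.923,-11.323) -> (-3.923,-0.323), length = 11
Total = 20.3

Answer: 20.3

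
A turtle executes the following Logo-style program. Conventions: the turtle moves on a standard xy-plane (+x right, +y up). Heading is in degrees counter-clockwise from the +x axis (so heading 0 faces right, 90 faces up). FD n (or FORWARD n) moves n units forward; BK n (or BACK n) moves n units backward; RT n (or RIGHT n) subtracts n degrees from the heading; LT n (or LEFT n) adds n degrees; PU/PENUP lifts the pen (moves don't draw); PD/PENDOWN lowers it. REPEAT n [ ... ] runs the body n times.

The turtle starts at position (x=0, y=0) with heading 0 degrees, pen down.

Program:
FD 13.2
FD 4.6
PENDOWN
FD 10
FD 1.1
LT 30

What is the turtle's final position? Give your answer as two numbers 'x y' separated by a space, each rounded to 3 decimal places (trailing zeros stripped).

Answer: 28.9 0

Derivation:
Executing turtle program step by step:
Start: pos=(0,0), heading=0, pen down
FD 13.2: (0,0) -> (13.2,0) [heading=0, draw]
FD 4.6: (13.2,0) -> (17.8,0) [heading=0, draw]
PD: pen down
FD 10: (17.8,0) -> (27.8,0) [heading=0, draw]
FD 1.1: (27.8,0) -> (28.9,0) [heading=0, draw]
LT 30: heading 0 -> 30
Final: pos=(28.9,0), heading=30, 4 segment(s) drawn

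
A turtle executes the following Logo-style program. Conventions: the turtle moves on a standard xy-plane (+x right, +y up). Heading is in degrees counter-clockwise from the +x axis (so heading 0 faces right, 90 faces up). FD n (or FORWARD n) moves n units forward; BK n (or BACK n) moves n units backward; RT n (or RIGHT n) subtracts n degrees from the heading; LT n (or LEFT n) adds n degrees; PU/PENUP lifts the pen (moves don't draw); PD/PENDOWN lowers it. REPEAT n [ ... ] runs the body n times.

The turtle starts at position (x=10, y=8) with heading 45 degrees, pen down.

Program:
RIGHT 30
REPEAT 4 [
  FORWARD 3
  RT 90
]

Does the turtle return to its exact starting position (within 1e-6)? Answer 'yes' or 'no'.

Executing turtle program step by step:
Start: pos=(10,8), heading=45, pen down
RT 30: heading 45 -> 15
REPEAT 4 [
  -- iteration 1/4 --
  FD 3: (10,8) -> (12.898,8.776) [heading=15, draw]
  RT 90: heading 15 -> 285
  -- iteration 2/4 --
  FD 3: (12.898,8.776) -> (13.674,5.879) [heading=285, draw]
  RT 90: heading 285 -> 195
  -- iteration 3/4 --
  FD 3: (13.674,5.879) -> (10.776,5.102) [heading=195, draw]
  RT 90: heading 195 -> 105
  -- iteration 4/4 --
  FD 3: (10.776,5.102) -> (10,8) [heading=105, draw]
  RT 90: heading 105 -> 15
]
Final: pos=(10,8), heading=15, 4 segment(s) drawn

Start position: (10, 8)
Final position: (10, 8)
Distance = 0; < 1e-6 -> CLOSED

Answer: yes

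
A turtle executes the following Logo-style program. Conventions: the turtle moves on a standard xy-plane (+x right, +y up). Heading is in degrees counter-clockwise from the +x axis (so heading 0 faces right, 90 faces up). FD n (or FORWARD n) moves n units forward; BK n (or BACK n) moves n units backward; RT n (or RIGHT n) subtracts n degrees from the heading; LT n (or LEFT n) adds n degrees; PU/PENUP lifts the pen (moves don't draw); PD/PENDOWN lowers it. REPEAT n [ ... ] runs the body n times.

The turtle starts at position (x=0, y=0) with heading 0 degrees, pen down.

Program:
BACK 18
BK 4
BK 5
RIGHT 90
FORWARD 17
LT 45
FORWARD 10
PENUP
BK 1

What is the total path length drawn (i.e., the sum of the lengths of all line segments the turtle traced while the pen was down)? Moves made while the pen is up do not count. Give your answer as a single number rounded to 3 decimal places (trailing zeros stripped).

Executing turtle program step by step:
Start: pos=(0,0), heading=0, pen down
BK 18: (0,0) -> (-18,0) [heading=0, draw]
BK 4: (-18,0) -> (-22,0) [heading=0, draw]
BK 5: (-22,0) -> (-27,0) [heading=0, draw]
RT 90: heading 0 -> 270
FD 17: (-27,0) -> (-27,-17) [heading=270, draw]
LT 45: heading 270 -> 315
FD 10: (-27,-17) -> (-19.929,-24.071) [heading=315, draw]
PU: pen up
BK 1: (-19.929,-24.071) -> (-20.636,-23.364) [heading=315, move]
Final: pos=(-20.636,-23.364), heading=315, 5 segment(s) drawn

Segment lengths:
  seg 1: (0,0) -> (-18,0), length = 18
  seg 2: (-18,0) -> (-22,0), length = 4
  seg 3: (-22,0) -> (-27,0), length = 5
  seg 4: (-27,0) -> (-27,-17), length = 17
  seg 5: (-27,-17) -> (-19.929,-24.071), length = 10
Total = 54

Answer: 54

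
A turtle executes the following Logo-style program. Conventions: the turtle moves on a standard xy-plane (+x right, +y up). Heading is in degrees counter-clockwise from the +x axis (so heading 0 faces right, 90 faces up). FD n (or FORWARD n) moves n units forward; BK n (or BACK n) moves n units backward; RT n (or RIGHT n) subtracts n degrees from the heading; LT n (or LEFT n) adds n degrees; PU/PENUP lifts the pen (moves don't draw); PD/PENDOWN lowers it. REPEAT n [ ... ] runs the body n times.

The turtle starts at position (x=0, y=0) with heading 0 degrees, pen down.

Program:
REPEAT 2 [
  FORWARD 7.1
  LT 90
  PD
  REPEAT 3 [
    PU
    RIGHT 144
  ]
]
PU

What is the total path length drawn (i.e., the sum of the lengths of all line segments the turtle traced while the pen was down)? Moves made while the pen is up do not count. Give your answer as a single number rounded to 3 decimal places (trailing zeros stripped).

Answer: 7.1

Derivation:
Executing turtle program step by step:
Start: pos=(0,0), heading=0, pen down
REPEAT 2 [
  -- iteration 1/2 --
  FD 7.1: (0,0) -> (7.1,0) [heading=0, draw]
  LT 90: heading 0 -> 90
  PD: pen down
  REPEAT 3 [
    -- iteration 1/3 --
    PU: pen up
    RT 144: heading 90 -> 306
    -- iteration 2/3 --
    PU: pen up
    RT 144: heading 306 -> 162
    -- iteration 3/3 --
    PU: pen up
    RT 144: heading 162 -> 18
  ]
  -- iteration 2/2 --
  FD 7.1: (7.1,0) -> (13.853,2.194) [heading=18, move]
  LT 90: heading 18 -> 108
  PD: pen down
  REPEAT 3 [
    -- iteration 1/3 --
    PU: pen up
    RT 144: heading 108 -> 324
    -- iteration 2/3 --
    PU: pen up
    RT 144: heading 324 -> 180
    -- iteration 3/3 --
    PU: pen up
    RT 144: heading 180 -> 36
  ]
]
PU: pen up
Final: pos=(13.853,2.194), heading=36, 1 segment(s) drawn

Segment lengths:
  seg 1: (0,0) -> (7.1,0), length = 7.1
Total = 7.1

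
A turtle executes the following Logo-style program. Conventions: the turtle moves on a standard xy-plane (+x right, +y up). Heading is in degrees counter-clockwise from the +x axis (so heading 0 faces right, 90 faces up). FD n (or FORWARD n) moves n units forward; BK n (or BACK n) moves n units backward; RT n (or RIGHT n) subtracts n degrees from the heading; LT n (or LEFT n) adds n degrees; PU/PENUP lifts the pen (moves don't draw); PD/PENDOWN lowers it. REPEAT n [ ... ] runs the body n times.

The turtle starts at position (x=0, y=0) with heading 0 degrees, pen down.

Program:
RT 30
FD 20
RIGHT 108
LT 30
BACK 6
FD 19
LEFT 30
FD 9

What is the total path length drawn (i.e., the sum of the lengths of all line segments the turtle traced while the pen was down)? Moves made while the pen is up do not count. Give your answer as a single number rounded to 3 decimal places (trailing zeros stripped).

Answer: 54

Derivation:
Executing turtle program step by step:
Start: pos=(0,0), heading=0, pen down
RT 30: heading 0 -> 330
FD 20: (0,0) -> (17.321,-10) [heading=330, draw]
RT 108: heading 330 -> 222
LT 30: heading 222 -> 252
BK 6: (17.321,-10) -> (19.175,-4.294) [heading=252, draw]
FD 19: (19.175,-4.294) -> (13.303,-22.364) [heading=252, draw]
LT 30: heading 252 -> 282
FD 9: (13.303,-22.364) -> (15.174,-31.167) [heading=282, draw]
Final: pos=(15.174,-31.167), heading=282, 4 segment(s) drawn

Segment lengths:
  seg 1: (0,0) -> (17.321,-10), length = 20
  seg 2: (17.321,-10) -> (19.175,-4.294), length = 6
  seg 3: (19.175,-4.294) -> (13.303,-22.364), length = 19
  seg 4: (13.303,-22.364) -> (15.174,-31.167), length = 9
Total = 54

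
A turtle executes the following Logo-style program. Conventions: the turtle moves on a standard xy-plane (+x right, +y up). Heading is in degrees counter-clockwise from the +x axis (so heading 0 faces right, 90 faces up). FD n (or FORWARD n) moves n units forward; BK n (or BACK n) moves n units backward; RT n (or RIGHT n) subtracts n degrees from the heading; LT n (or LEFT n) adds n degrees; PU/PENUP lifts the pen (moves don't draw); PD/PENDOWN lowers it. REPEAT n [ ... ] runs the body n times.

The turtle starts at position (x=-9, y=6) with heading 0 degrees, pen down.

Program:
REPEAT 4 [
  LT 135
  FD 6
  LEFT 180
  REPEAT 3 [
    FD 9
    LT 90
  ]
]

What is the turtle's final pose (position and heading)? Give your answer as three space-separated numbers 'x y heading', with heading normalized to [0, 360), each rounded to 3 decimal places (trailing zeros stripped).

Executing turtle program step by step:
Start: pos=(-9,6), heading=0, pen down
REPEAT 4 [
  -- iteration 1/4 --
  LT 135: heading 0 -> 135
  FD 6: (-9,6) -> (-13.243,10.243) [heading=135, draw]
  LT 180: heading 135 -> 315
  REPEAT 3 [
    -- iteration 1/3 --
    FD 9: (-13.243,10.243) -> (-6.879,3.879) [heading=315, draw]
    LT 90: heading 315 -> 45
    -- iteration 2/3 --
    FD 9: (-6.879,3.879) -> (-0.515,10.243) [heading=45, draw]
    LT 90: heading 45 -> 135
    -- iteration 3/3 --
    FD 9: (-0.515,10.243) -> (-6.879,16.607) [heading=135, draw]
    LT 90: heading 135 -> 225
  ]
  -- iteration 2/4 --
  LT 135: heading 225 -> 0
  FD 6: (-6.879,16.607) -> (-0.879,16.607) [heading=0, draw]
  LT 180: heading 0 -> 180
  REPEAT 3 [
    -- iteration 1/3 --
    FD 9: (-0.879,16.607) -> (-9.879,16.607) [heading=180, draw]
    LT 90: heading 180 -> 270
    -- iteration 2/3 --
    FD 9: (-9.879,16.607) -> (-9.879,7.607) [heading=270, draw]
    LT 90: heading 270 -> 0
    -- iteration 3/3 --
    FD 9: (-9.879,7.607) -> (-0.879,7.607) [heading=0, draw]
    LT 90: heading 0 -> 90
  ]
  -- iteration 3/4 --
  LT 135: heading 90 -> 225
  FD 6: (-0.879,7.607) -> (-5.121,3.364) [heading=225, draw]
  LT 180: heading 225 -> 45
  REPEAT 3 [
    -- iteration 1/3 --
    FD 9: (-5.121,3.364) -> (1.243,9.728) [heading=45, draw]
    LT 90: heading 45 -> 135
    -- iteration 2/3 --
    FD 9: (1.243,9.728) -> (-5.121,16.092) [heading=135, draw]
    LT 90: heading 135 -> 225
    -- iteration 3/3 --
    FD 9: (-5.121,16.092) -> (-11.485,9.728) [heading=225, draw]
    LT 90: heading 225 -> 315
  ]
  -- iteration 4/4 --
  LT 135: heading 315 -> 90
  FD 6: (-11.485,9.728) -> (-11.485,15.728) [heading=90, draw]
  LT 180: heading 90 -> 270
  REPEAT 3 [
    -- iteration 1/3 --
    FD 9: (-11.485,15.728) -> (-11.485,6.728) [heading=270, draw]
    LT 90: heading 270 -> 0
    -- iteration 2/3 --
    FD 9: (-11.485,6.728) -> (-2.485,6.728) [heading=0, draw]
    LT 90: heading 0 -> 90
    -- iteration 3/3 --
    FD 9: (-2.485,6.728) -> (-2.485,15.728) [heading=90, draw]
    LT 90: heading 90 -> 180
  ]
]
Final: pos=(-2.485,15.728), heading=180, 16 segment(s) drawn

Answer: -2.485 15.728 180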